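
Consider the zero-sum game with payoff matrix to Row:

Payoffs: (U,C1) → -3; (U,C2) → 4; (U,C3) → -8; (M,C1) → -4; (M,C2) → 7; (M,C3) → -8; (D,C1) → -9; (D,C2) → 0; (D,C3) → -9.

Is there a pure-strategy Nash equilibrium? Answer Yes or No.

Yes

Row minima: U → -8, M → -8, D → -9; maximin = -8.
Column maxima: C1 → -3, C2 → 7, C3 → -8; minimax = -8.
maximin = minimax = -8, so a saddle point exists.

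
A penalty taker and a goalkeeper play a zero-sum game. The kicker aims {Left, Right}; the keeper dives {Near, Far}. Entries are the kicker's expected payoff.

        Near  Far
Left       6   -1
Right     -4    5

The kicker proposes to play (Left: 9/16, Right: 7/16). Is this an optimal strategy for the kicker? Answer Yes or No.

Yes

Against Near this mix gives (9/16)·6 + (7/16)·(-4) = 13/8.
Against Far this mix gives (9/16)·(-1) + (7/16)·5 = 13/8.
All of the keeper's active replies (Near, Far) yield 13/8, and no column does worse for the kicker. The mix makes the keeper indifferent and guarantees 13/8, so it is optimal.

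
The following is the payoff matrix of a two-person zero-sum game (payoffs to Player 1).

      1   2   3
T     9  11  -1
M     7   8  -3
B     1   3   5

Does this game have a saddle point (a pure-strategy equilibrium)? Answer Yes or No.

No

Row minima: T → -1, M → -3, B → 1; maximin = 1.
Column maxima: 1 → 9, 2 → 11, 3 → 5; minimax = 5.
1 ≠ 5, so no pure-strategy equilibrium exists.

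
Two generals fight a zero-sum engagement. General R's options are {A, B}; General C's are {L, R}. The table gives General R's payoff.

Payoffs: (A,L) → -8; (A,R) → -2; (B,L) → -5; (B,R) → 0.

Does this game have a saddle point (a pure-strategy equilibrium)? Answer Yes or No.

Yes

Row minima: A → -8, B → -5; maximin = -5.
Column maxima: L → -5, R → 0; minimax = -5.
maximin = minimax = -5, so a saddle point exists.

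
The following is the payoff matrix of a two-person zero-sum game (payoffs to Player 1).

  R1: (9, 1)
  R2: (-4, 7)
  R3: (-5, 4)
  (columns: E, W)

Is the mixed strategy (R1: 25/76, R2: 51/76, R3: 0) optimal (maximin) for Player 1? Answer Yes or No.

Against E this mix gives (25/76)·9 + (51/76)·(-4) = 21/76.
Against W this mix gives (25/76)·1 + (51/76)·7 = 191/38.
Player 2 will play E, holding Player 1 to 21/76. Shifting weight toward the row that does better against E would raise this floor (the equalizing mix achieves 67/19 against both E and W), so the proposed strategy is not optimal.

No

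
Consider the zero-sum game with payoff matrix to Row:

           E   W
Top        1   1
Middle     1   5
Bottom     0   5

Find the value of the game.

Row minima: Top → 1, Middle → 1, Bottom → 0; maximin = 1.
Column maxima: E → 1, W → 5; minimax = 1.
Since maximin = minimax = 1, there is a saddle point and the value is 1.

1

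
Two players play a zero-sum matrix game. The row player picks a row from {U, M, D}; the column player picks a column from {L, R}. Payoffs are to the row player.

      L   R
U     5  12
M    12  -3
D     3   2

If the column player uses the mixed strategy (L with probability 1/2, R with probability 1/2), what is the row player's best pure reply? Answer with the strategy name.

U

Expected payoff of U: (1/2)·5 + (1/2)·12 = 17/2.
Expected payoff of M: (1/2)·12 + (1/2)·(-3) = 9/2.
Expected payoff of D: (1/2)·3 + (1/2)·2 = 5/2.
The largest is 17/2, so the row player's best response is U.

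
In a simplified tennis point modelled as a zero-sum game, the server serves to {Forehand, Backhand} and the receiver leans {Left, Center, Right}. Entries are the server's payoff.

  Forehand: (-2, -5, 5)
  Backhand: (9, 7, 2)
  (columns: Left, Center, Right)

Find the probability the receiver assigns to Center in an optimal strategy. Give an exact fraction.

1/5

Row minima: Forehand → -5, Backhand → 2; maximin = 2.
Column maxima: Left → 9, Center → 7, Right → 5; minimax = 5.
2 ≠ 5, so there is no saddle point; optimal play is mixed.
Left is strictly dominated by Center (it gives the server strictly more in every row), so the receiver never plays it.
On the remaining 2×2 (Forehand, Backhand vs Center, Right):
Let the server play Forehand with probability p. Expected payoff against Center: (-5)p + 7(1−p) = −12p + 7; against Right: 5p + 2(1−p) = 3p + 2.
Setting these equal: −12p + 7 = 3p + 2 ⇒ −15p = -5 ⇒ p = 1/3, and the value is (-12)·(1/3) + 7 = 3.
For the receiver: with q = P(Center), equating Forehand's and Backhand's payoffs gives −10q + 5 = 5q + 2 ⇒ q = 1/5.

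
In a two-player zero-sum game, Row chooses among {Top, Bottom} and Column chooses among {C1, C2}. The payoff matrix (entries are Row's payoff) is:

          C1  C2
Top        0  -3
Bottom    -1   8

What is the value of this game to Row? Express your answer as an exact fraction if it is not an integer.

-1/4

Row minima: Top → -3, Bottom → -1; maximin = -1.
Column maxima: C1 → 0, C2 → 8; minimax = 0.
-1 ≠ 0, so there is no saddle point; optimal play is mixed.
Let Row play Top with probability p. Expected payoff against C1: 0p + (-1)(1−p) = p − 1; against C2: (-3)p + 8(1−p) = −11p + 8.
Setting these equal: p − 1 = −11p + 8 ⇒ 12p = 9 ⇒ p = 3/4, and the value is (1)·(3/4) − 1 = -1/4.
For Column: with q = P(C1), equating Top's and Bottom's payoffs gives 3q − 3 = −9q + 8 ⇒ q = 11/12.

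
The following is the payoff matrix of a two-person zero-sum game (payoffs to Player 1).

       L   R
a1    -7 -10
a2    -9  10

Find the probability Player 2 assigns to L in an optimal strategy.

Row minima: a1 → -10, a2 → -9; maximin = -9.
Column maxima: L → -7, R → 10; minimax = -7.
-9 ≠ -7, so there is no saddle point; optimal play is mixed.
Let Player 1 play a1 with probability p. Expected payoff against L: (-7)p + (-9)(1−p) = 2p − 9; against R: (-10)p + 10(1−p) = −20p + 10.
Setting these equal: 2p − 9 = −20p + 10 ⇒ 22p = 19 ⇒ p = 19/22, and the value is (2)·(19/22) − 9 = -80/11.
For Player 2: with q = P(L), equating a1's and a2's payoffs gives 3q − 10 = −19q + 10 ⇒ q = 10/11.

10/11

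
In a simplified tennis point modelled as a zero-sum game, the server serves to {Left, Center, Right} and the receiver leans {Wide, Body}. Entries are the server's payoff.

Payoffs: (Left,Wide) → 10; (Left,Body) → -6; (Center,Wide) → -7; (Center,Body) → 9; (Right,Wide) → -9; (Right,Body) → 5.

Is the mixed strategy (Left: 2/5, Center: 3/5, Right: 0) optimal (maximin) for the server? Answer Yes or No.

Against Wide this mix gives (2/5)·10 + (3/5)·(-7) = -1/5.
Against Body this mix gives (2/5)·(-6) + (3/5)·9 = 3.
The receiver will play Wide, holding the server to -1/5. Shifting weight toward the row that does better against Wide would raise this floor (the equalizing mix achieves 3/2 against both Wide and Body), so the proposed strategy is not optimal.

No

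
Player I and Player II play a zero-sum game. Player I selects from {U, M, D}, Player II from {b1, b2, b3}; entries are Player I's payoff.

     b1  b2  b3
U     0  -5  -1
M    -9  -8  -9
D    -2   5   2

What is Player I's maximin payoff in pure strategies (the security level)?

Row minima: U → -5, M → -9, D → -2.
The best of these is -2.

-2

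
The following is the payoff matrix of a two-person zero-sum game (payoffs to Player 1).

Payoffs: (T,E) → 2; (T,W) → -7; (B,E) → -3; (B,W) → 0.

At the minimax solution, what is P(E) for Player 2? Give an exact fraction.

7/12

Row minima: T → -7, B → -3; maximin = -3.
Column maxima: E → 2, W → 0; minimax = 0.
-3 ≠ 0, so there is no saddle point; optimal play is mixed.
Let Player 1 play T with probability p. Expected payoff against E: 2p + (-3)(1−p) = 5p − 3; against W: (-7)p + 0(1−p) = −7p.
Setting these equal: 5p − 3 = −7p ⇒ 12p = 3 ⇒ p = 1/4, and the value is (5)·(1/4) − 3 = -7/4.
For Player 2: with q = P(E), equating T's and B's payoffs gives 9q − 7 = −3q ⇒ q = 7/12.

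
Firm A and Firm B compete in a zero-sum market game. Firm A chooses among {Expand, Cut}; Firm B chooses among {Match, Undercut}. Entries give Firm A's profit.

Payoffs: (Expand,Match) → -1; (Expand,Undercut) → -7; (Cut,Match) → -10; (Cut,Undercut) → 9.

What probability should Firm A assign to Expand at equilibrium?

19/25

Row minima: Expand → -7, Cut → -10; maximin = -7.
Column maxima: Match → -1, Undercut → 9; minimax = -1.
-7 ≠ -1, so there is no saddle point; optimal play is mixed.
Let Firm A play Expand with probability p. Expected payoff against Match: (-1)p + (-10)(1−p) = 9p − 10; against Undercut: (-7)p + 9(1−p) = −16p + 9.
Setting these equal: 9p − 10 = −16p + 9 ⇒ 25p = 19 ⇒ p = 19/25, and the value is (9)·(19/25) − 10 = -79/25.
For Firm B: with q = P(Match), equating Expand's and Cut's payoffs gives 6q − 7 = −19q + 9 ⇒ q = 16/25.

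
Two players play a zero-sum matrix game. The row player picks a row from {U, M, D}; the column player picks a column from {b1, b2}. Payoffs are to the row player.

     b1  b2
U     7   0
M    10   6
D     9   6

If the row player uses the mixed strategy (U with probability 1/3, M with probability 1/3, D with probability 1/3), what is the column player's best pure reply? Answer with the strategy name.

b2

If the column player plays b1, the row player's expected payoff is (1/3)·7 + (1/3)·10 + (1/3)·9 = 26/3.
If the column player plays b2, the row player's expected payoff is (1/3)·0 + (1/3)·6 + (1/3)·6 = 4.
The column player minimizes the row player's payoff; the smallest is 4, so the best response is b2.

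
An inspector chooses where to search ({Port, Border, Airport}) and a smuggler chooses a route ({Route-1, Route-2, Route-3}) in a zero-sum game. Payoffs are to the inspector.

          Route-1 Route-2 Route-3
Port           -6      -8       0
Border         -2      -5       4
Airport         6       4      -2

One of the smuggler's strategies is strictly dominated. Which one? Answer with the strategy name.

Route-2 holds the inspector's payoff strictly below Route-1 in every row: -8 < -6, -5 < -2, 4 < 6.
So Route-1 is strictly dominated for the smuggler.

Route-1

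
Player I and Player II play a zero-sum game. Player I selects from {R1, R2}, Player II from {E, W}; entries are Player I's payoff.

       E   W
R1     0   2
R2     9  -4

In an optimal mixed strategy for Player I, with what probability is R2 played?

Row minima: R1 → 0, R2 → -4; maximin = 0.
Column maxima: E → 9, W → 2; minimax = 2.
0 ≠ 2, so there is no saddle point; optimal play is mixed.
Let Player I play R1 with probability p. Expected payoff against E: 0p + 9(1−p) = −9p + 9; against W: 2p + (-4)(1−p) = 6p − 4.
Setting these equal: −9p + 9 = 6p − 4 ⇒ −15p = -13 ⇒ p = 13/15, and the value is (-9)·(13/15) + 9 = 6/5.
For Player II: with q = P(E), equating R1's and R2's payoffs gives −2q + 2 = 13q − 4 ⇒ q = 2/5.

2/15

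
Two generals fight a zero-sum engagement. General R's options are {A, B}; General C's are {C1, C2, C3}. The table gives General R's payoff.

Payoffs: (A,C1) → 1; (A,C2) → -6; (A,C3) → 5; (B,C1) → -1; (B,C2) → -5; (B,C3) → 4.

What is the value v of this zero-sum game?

Row minima: A → -6, B → -5; maximin = -5.
Column maxima: C1 → 1, C2 → -5, C3 → 5; minimax = -5.
Since maximin = minimax = -5, there is a saddle point and the value is -5.

-5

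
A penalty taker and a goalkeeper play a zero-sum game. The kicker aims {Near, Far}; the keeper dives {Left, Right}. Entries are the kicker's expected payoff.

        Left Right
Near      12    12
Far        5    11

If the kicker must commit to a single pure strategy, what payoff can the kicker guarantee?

12

Row minima: Near → 12, Far → 5.
The best of these is 12.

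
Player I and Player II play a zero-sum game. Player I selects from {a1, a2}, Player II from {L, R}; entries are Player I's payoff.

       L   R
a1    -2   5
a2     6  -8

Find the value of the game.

2/3

Row minima: a1 → -2, a2 → -8; maximin = -2.
Column maxima: L → 6, R → 5; minimax = 5.
-2 ≠ 5, so there is no saddle point; optimal play is mixed.
Let Player I play a1 with probability p. Expected payoff against L: (-2)p + 6(1−p) = −8p + 6; against R: 5p + (-8)(1−p) = 13p − 8.
Setting these equal: −8p + 6 = 13p − 8 ⇒ −21p = -14 ⇒ p = 2/3, and the value is (-8)·(2/3) + 6 = 2/3.
For Player II: with q = P(L), equating a1's and a2's payoffs gives −7q + 5 = 14q − 8 ⇒ q = 13/21.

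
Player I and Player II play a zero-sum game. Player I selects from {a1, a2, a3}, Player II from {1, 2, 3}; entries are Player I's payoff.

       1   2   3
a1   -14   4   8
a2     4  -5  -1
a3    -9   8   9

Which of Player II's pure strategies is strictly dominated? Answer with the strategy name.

2 holds Player I's payoff strictly below 3 in every row: 4 < 8, -5 < -1, 8 < 9.
So 3 is strictly dominated for Player II.

3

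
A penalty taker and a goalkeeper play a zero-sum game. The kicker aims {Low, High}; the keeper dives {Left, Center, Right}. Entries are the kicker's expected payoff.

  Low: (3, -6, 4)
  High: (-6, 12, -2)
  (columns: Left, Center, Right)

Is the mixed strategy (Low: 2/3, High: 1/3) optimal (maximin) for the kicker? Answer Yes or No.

Yes

Against Left this mix gives (2/3)·3 + (1/3)·(-6) = 0.
Against Center this mix gives (2/3)·(-6) + (1/3)·12 = 0.
Against Right this mix gives (2/3)·4 + (1/3)·(-2) = 2.
All of the keeper's active replies (Left, Center) yield 0, and no column does worse for the kicker. The mix makes the keeper indifferent and guarantees 0, so it is optimal.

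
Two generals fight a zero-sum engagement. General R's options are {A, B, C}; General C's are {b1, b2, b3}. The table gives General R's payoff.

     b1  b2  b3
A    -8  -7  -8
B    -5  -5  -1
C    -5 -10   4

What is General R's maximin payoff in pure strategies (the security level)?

-5

Row minima: A → -8, B → -5, C → -10.
The best of these is -5.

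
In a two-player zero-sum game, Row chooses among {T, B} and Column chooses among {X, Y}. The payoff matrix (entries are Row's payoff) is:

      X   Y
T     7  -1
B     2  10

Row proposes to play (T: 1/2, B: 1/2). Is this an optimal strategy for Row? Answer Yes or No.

Yes

Against X this mix gives (1/2)·7 + (1/2)·2 = 9/2.
Against Y this mix gives (1/2)·(-1) + (1/2)·10 = 9/2.
All of Column's active replies (X, Y) yield 9/2, and no column does worse for Row. The mix makes Column indifferent and guarantees 9/2, so it is optimal.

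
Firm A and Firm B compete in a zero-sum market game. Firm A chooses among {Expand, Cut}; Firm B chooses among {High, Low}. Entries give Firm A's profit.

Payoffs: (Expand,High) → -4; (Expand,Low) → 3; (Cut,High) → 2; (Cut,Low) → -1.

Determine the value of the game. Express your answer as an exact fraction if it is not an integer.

1/5

Row minima: Expand → -4, Cut → -1; maximin = -1.
Column maxima: High → 2, Low → 3; minimax = 2.
-1 ≠ 2, so there is no saddle point; optimal play is mixed.
Let Firm A play Expand with probability p. Expected payoff against High: (-4)p + 2(1−p) = −6p + 2; against Low: 3p + (-1)(1−p) = 4p − 1.
Setting these equal: −6p + 2 = 4p − 1 ⇒ −10p = -3 ⇒ p = 3/10, and the value is (-6)·(3/10) + 2 = 1/5.
For Firm B: with q = P(High), equating Expand's and Cut's payoffs gives −7q + 3 = 3q − 1 ⇒ q = 2/5.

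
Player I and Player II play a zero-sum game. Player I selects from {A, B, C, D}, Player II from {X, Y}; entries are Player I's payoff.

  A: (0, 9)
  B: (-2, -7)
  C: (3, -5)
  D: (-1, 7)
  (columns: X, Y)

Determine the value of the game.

27/17

Row minima: A → 0, B → -7, C → -5, D → -1; maximin = 0.
Column maxima: X → 3, Y → 9; minimax = 3.
0 ≠ 3, so there is no saddle point; optimal play is mixed.
B is strictly dominated by A, so Player I never plays it.
D is strictly dominated by A, so Player I never plays it.
On the remaining 2×2 (A, C vs X, Y):
Let Player I play A with probability p. Expected payoff against X: 0p + 3(1−p) = −3p + 3; against Y: 9p + (-5)(1−p) = 14p − 5.
Setting these equal: −3p + 3 = 14p − 5 ⇒ −17p = -8 ⇒ p = 8/17, and the value is (-3)·(8/17) + 3 = 27/17.
For Player II: with q = P(X), equating A's and C's payoffs gives −9q + 9 = 8q − 5 ⇒ q = 14/17.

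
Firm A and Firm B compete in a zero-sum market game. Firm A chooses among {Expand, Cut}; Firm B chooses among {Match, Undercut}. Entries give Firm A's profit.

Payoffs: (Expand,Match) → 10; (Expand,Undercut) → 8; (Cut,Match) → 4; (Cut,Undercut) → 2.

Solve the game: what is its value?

Row minima: Expand → 8, Cut → 2; maximin = 8.
Column maxima: Match → 10, Undercut → 8; minimax = 8.
Since maximin = minimax = 8, there is a saddle point and the value is 8.

8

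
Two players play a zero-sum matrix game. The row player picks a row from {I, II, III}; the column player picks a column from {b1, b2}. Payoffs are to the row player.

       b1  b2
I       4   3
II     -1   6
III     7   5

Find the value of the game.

47/9

Row minima: I → 3, II → -1, III → 5; maximin = 5.
Column maxima: b1 → 7, b2 → 6; minimax = 6.
5 ≠ 6, so there is no saddle point; optimal play is mixed.
I is strictly dominated by III, so the row player never plays it.
On the remaining 2×2 (II, III vs b1, b2):
Let the row player play II with probability p. Expected payoff against b1: (-1)p + 7(1−p) = −8p + 7; against b2: 6p + 5(1−p) = p + 5.
Setting these equal: −8p + 7 = p + 5 ⇒ −9p = -2 ⇒ p = 2/9, and the value is (-8)·(2/9) + 7 = 47/9.
For the column player: with q = P(b1), equating II's and III's payoffs gives −7q + 6 = 2q + 5 ⇒ q = 1/9.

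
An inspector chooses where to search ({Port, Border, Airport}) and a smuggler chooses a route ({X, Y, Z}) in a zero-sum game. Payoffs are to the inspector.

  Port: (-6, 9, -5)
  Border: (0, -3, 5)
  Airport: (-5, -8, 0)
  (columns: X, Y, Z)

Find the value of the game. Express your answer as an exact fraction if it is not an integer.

Row minima: Port → -6, Border → -3, Airport → -8; maximin = -3.
Column maxima: X → 0, Y → 9, Z → 5; minimax = 0.
-3 ≠ 0, so there is no saddle point; optimal play is mixed.
Airport is strictly dominated by Border, so the inspector never plays it.
Z is strictly dominated by X (it gives the inspector strictly more in every row), so the smuggler never plays it.
On the remaining 2×2 (Port, Border vs X, Y):
Let the inspector play Port with probability p. Expected payoff against X: (-6)p + 0(1−p) = −6p; against Y: 9p + (-3)(1−p) = 12p − 3.
Setting these equal: −6p = 12p − 3 ⇒ −18p = -3 ⇒ p = 1/6, and the value is (-6)·(1/6) = -1.
For the smuggler: with q = P(X), equating Port's and Border's payoffs gives −15q + 9 = 3q − 3 ⇒ q = 2/3.

-1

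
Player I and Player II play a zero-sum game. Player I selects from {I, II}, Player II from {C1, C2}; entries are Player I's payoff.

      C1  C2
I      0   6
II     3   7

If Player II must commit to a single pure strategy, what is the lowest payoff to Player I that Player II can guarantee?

Column maxima: C1 → 3, C2 → 7.
The smallest of these is 3.

3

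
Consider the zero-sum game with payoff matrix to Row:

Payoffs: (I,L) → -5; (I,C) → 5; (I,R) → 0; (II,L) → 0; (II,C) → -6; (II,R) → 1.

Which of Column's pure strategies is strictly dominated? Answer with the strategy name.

R

L holds Row's payoff strictly below R in every row: -5 < 0, 0 < 1.
So R is strictly dominated for Column.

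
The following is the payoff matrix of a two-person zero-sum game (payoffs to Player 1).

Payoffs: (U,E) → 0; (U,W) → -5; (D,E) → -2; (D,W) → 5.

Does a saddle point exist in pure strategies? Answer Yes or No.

No

Row minima: U → -5, D → -2; maximin = -2.
Column maxima: E → 0, W → 5; minimax = 0.
-2 ≠ 0, so no pure-strategy equilibrium exists.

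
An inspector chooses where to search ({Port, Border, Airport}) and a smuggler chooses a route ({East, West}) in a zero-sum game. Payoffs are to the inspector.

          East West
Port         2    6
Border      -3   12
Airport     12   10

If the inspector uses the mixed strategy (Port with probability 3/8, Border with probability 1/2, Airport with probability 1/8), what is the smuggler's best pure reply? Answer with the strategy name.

If the smuggler plays East, the inspector's expected payoff is (3/8)·2 + (1/2)·(-3) + (1/8)·12 = 3/4.
If the smuggler plays West, the inspector's expected payoff is (3/8)·6 + (1/2)·12 + (1/8)·10 = 19/2.
The smuggler minimizes the inspector's payoff; the smallest is 3/4, so the best response is East.

East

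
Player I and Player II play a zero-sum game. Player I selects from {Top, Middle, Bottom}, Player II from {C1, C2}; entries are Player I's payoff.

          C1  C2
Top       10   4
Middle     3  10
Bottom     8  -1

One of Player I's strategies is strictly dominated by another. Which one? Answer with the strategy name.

Bottom

Top gives a strictly higher payoff than Bottom against every column: 10 > 8, 4 > -1.
So Bottom is strictly dominated and Player I never plays it.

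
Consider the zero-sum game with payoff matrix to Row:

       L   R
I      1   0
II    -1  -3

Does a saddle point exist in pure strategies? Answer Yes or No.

Row minima: I → 0, II → -3; maximin = 0.
Column maxima: L → 1, R → 0; minimax = 0.
maximin = minimax = 0, so a saddle point exists.

Yes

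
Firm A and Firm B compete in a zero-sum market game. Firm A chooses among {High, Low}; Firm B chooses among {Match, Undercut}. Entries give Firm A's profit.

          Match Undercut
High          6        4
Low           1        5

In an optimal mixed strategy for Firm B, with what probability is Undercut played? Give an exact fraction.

5/6

Row minima: High → 4, Low → 1; maximin = 4.
Column maxima: Match → 6, Undercut → 5; minimax = 5.
4 ≠ 5, so there is no saddle point; optimal play is mixed.
Let Firm A play High with probability p. Expected payoff against Match: 6p + 1(1−p) = 5p + 1; against Undercut: 4p + 5(1−p) = −p + 5.
Setting these equal: 5p + 1 = −p + 5 ⇒ 6p = 4 ⇒ p = 2/3, and the value is (5)·(2/3) + 1 = 13/3.
For Firm B: with q = P(Match), equating High's and Low's payoffs gives 2q + 4 = −4q + 5 ⇒ q = 1/6.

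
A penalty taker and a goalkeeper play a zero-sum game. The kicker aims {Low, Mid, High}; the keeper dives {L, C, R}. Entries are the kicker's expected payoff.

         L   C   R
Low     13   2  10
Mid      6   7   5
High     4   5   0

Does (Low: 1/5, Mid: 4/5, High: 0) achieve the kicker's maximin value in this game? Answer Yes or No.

Against L this mix gives (1/5)·13 + (4/5)·6 = 37/5.
Against C this mix gives (1/5)·2 + (4/5)·7 = 6.
Against R this mix gives (1/5)·10 + (4/5)·5 = 6.
All of the keeper's active replies (C, R) yield 6, and no column does worse for the kicker. The mix makes the keeper indifferent and guarantees 6, so it is optimal.

Yes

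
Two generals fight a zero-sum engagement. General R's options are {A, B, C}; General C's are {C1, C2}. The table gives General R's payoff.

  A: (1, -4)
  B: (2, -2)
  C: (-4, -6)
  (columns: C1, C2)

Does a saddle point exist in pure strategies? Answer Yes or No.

Row minima: A → -4, B → -2, C → -6; maximin = -2.
Column maxima: C1 → 2, C2 → -2; minimax = -2.
maximin = minimax = -2, so a saddle point exists.

Yes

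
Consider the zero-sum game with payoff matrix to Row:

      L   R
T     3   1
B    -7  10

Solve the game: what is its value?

37/19

Row minima: T → 1, B → -7; maximin = 1.
Column maxima: L → 3, R → 10; minimax = 3.
1 ≠ 3, so there is no saddle point; optimal play is mixed.
Let Row play T with probability p. Expected payoff against L: 3p + (-7)(1−p) = 10p − 7; against R: 1p + 10(1−p) = −9p + 10.
Setting these equal: 10p − 7 = −9p + 10 ⇒ 19p = 17 ⇒ p = 17/19, and the value is (10)·(17/19) − 7 = 37/19.
For Column: with q = P(L), equating T's and B's payoffs gives 2q + 1 = −17q + 10 ⇒ q = 9/19.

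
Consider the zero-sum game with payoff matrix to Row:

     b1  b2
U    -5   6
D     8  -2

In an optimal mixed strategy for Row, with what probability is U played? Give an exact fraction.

10/21

Row minima: U → -5, D → -2; maximin = -2.
Column maxima: b1 → 8, b2 → 6; minimax = 6.
-2 ≠ 6, so there is no saddle point; optimal play is mixed.
Let Row play U with probability p. Expected payoff against b1: (-5)p + 8(1−p) = −13p + 8; against b2: 6p + (-2)(1−p) = 8p − 2.
Setting these equal: −13p + 8 = 8p − 2 ⇒ −21p = -10 ⇒ p = 10/21, and the value is (-13)·(10/21) + 8 = 38/21.
For Column: with q = P(b1), equating U's and D's payoffs gives −11q + 6 = 10q − 2 ⇒ q = 8/21.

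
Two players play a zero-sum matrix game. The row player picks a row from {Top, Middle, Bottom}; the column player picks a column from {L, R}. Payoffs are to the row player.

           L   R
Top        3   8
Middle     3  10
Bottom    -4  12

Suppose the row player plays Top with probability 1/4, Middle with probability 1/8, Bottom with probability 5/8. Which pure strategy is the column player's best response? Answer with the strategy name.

L

If the column player plays L, the row player's expected payoff is (1/4)·3 + (1/8)·3 + (5/8)·(-4) = -11/8.
If the column player plays R, the row player's expected payoff is (1/4)·8 + (1/8)·10 + (5/8)·12 = 43/4.
The column player minimizes the row player's payoff; the smallest is -11/8, so the best response is L.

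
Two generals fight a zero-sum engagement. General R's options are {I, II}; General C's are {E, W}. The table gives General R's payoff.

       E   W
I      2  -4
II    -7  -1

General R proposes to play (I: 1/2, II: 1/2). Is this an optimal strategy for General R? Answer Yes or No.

Yes

Against E this mix gives (1/2)·2 + (1/2)·(-7) = -5/2.
Against W this mix gives (1/2)·(-4) + (1/2)·(-1) = -5/2.
All of General C's active replies (E, W) yield -5/2, and no column does worse for General R. The mix makes General C indifferent and guarantees -5/2, so it is optimal.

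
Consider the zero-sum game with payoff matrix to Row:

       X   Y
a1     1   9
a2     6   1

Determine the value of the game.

53/13

Row minima: a1 → 1, a2 → 1; maximin = 1.
Column maxima: X → 6, Y → 9; minimax = 6.
1 ≠ 6, so there is no saddle point; optimal play is mixed.
Let Row play a1 with probability p. Expected payoff against X: 1p + 6(1−p) = −5p + 6; against Y: 9p + 1(1−p) = 8p + 1.
Setting these equal: −5p + 6 = 8p + 1 ⇒ −13p = -5 ⇒ p = 5/13, and the value is (-5)·(5/13) + 6 = 53/13.
For Column: with q = P(X), equating a1's and a2's payoffs gives −8q + 9 = 5q + 1 ⇒ q = 8/13.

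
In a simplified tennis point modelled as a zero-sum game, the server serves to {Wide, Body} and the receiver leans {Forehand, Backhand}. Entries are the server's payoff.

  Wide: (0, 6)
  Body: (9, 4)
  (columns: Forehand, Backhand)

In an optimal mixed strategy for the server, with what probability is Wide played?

Row minima: Wide → 0, Body → 4; maximin = 4.
Column maxima: Forehand → 9, Backhand → 6; minimax = 6.
4 ≠ 6, so there is no saddle point; optimal play is mixed.
Let the server play Wide with probability p. Expected payoff against Forehand: 0p + 9(1−p) = −9p + 9; against Backhand: 6p + 4(1−p) = 2p + 4.
Setting these equal: −9p + 9 = 2p + 4 ⇒ −11p = -5 ⇒ p = 5/11, and the value is (-9)·(5/11) + 9 = 54/11.
For the receiver: with q = P(Forehand), equating Wide's and Body's payoffs gives −6q + 6 = 5q + 4 ⇒ q = 2/11.

5/11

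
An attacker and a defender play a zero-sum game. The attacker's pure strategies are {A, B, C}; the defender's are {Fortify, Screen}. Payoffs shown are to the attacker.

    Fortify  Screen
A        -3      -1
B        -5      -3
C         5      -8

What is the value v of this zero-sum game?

Row minima: A → -3, B → -5, C → -8; maximin = -3.
Column maxima: Fortify → 5, Screen → -1; minimax = -1.
-3 ≠ -1, so there is no saddle point; optimal play is mixed.
B is strictly dominated by A, so the attacker never plays it.
On the remaining 2×2 (A, C vs Fortify, Screen):
Let the attacker play A with probability p. Expected payoff against Fortify: (-3)p + 5(1−p) = −8p + 5; against Screen: (-1)p + (-8)(1−p) = 7p − 8.
Setting these equal: −8p + 5 = 7p − 8 ⇒ −15p = -13 ⇒ p = 13/15, and the value is (-8)·(13/15) + 5 = -29/15.
For the defender: with q = P(Fortify), equating A's and C's payoffs gives −2q − 1 = 13q − 8 ⇒ q = 7/15.

-29/15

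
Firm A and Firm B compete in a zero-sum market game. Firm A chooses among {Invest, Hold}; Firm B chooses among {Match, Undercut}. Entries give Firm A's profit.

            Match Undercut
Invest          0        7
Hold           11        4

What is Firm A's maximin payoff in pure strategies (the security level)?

4

Row minima: Invest → 0, Hold → 4.
The best of these is 4.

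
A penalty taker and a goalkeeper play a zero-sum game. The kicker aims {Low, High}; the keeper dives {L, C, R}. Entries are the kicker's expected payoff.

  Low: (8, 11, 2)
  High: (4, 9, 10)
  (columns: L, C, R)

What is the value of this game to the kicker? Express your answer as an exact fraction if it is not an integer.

6

Row minima: Low → 2, High → 4; maximin = 4.
Column maxima: L → 8, C → 11, R → 10; minimax = 8.
4 ≠ 8, so there is no saddle point; optimal play is mixed.
C is strictly dominated by L (it gives the kicker strictly more in every row), so the keeper never plays it.
On the remaining 2×2 (Low, High vs L, R):
Let the kicker play Low with probability p. Expected payoff against L: 8p + 4(1−p) = 4p + 4; against R: 2p + 10(1−p) = −8p + 10.
Setting these equal: 4p + 4 = −8p + 10 ⇒ 12p = 6 ⇒ p = 1/2, and the value is (4)·(1/2) + 4 = 6.
For the keeper: with q = P(L), equating Low's and High's payoffs gives 6q + 2 = −6q + 10 ⇒ q = 2/3.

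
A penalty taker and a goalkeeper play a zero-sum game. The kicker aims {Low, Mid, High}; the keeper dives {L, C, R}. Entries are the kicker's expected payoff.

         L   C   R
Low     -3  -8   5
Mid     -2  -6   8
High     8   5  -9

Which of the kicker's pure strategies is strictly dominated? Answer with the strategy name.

Low

Mid gives a strictly higher payoff than Low against every column: -2 > -3, -6 > -8, 8 > 5.
So Low is strictly dominated and the kicker never plays it.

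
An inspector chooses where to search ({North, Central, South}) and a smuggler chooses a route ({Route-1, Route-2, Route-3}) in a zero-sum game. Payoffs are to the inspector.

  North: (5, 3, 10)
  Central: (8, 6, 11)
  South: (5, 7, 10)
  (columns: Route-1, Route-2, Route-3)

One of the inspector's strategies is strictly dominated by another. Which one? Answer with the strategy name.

Central gives a strictly higher payoff than North against every column: 8 > 5, 6 > 3, 11 > 10.
So North is strictly dominated and the inspector never plays it.

North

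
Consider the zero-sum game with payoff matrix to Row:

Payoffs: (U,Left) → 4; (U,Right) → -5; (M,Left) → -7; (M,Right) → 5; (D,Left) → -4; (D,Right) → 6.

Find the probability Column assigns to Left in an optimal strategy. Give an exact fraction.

11/19

Row minima: U → -5, M → -7, D → -4; maximin = -4.
Column maxima: Left → 4, Right → 6; minimax = 4.
-4 ≠ 4, so there is no saddle point; optimal play is mixed.
M is strictly dominated by D, so Row never plays it.
On the remaining 2×2 (U, D vs Left, Right):
Let Row play U with probability p. Expected payoff against Left: 4p + (-4)(1−p) = 8p − 4; against Right: (-5)p + 6(1−p) = −11p + 6.
Setting these equal: 8p − 4 = −11p + 6 ⇒ 19p = 10 ⇒ p = 10/19, and the value is (8)·(10/19) − 4 = 4/19.
For Column: with q = P(Left), equating U's and D's payoffs gives 9q − 5 = −10q + 6 ⇒ q = 11/19.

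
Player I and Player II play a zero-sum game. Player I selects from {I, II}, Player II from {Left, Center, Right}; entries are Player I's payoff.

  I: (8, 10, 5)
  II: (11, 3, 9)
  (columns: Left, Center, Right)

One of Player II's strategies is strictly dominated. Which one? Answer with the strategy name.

Left

Right holds Player I's payoff strictly below Left in every row: 5 < 8, 9 < 11.
So Left is strictly dominated for Player II.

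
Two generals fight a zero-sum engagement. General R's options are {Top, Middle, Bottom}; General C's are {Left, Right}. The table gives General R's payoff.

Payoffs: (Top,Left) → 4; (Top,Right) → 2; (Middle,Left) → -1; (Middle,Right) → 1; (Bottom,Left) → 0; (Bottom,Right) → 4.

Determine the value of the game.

8/3

Row minima: Top → 2, Middle → -1, Bottom → 0; maximin = 2.
Column maxima: Left → 4, Right → 4; minimax = 4.
2 ≠ 4, so there is no saddle point; optimal play is mixed.
Middle is strictly dominated by Top, so General R never plays it.
On the remaining 2×2 (Top, Bottom vs Left, Right):
Let General R play Top with probability p. Expected payoff against Left: 4p + 0(1−p) = 4p; against Right: 2p + 4(1−p) = −2p + 4.
Setting these equal: 4p = −2p + 4 ⇒ 6p = 4 ⇒ p = 2/3, and the value is (4)·(2/3) = 8/3.
For General C: with q = P(Left), equating Top's and Bottom's payoffs gives 2q + 2 = −4q + 4 ⇒ q = 1/3.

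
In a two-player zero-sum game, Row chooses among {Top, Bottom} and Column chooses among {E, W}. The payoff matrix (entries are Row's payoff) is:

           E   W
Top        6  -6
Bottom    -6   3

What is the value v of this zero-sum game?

Row minima: Top → -6, Bottom → -6; maximin = -6.
Column maxima: E → 6, W → 3; minimax = 3.
-6 ≠ 3, so there is no saddle point; optimal play is mixed.
Let Row play Top with probability p. Expected payoff against E: 6p + (-6)(1−p) = 12p − 6; against W: (-6)p + 3(1−p) = −9p + 3.
Setting these equal: 12p − 6 = −9p + 3 ⇒ 21p = 9 ⇒ p = 3/7, and the value is (12)·(3/7) − 6 = -6/7.
For Column: with q = P(E), equating Top's and Bottom's payoffs gives 12q − 6 = −9q + 3 ⇒ q = 3/7.

-6/7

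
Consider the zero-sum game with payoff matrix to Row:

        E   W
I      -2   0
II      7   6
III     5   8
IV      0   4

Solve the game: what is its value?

13/2

Row minima: I → -2, II → 6, III → 5, IV → 0; maximin = 6.
Column maxima: E → 7, W → 8; minimax = 7.
6 ≠ 7, so there is no saddle point; optimal play is mixed.
I is strictly dominated by II, so Row never plays it.
IV is strictly dominated by II, so Row never plays it.
On the remaining 2×2 (II, III vs E, W):
Let Row play II with probability p. Expected payoff against E: 7p + 5(1−p) = 2p + 5; against W: 6p + 8(1−p) = −2p + 8.
Setting these equal: 2p + 5 = −2p + 8 ⇒ 4p = 3 ⇒ p = 3/4, and the value is (2)·(3/4) + 5 = 13/2.
For Column: with q = P(E), equating II's and III's payoffs gives q + 6 = −3q + 8 ⇒ q = 1/2.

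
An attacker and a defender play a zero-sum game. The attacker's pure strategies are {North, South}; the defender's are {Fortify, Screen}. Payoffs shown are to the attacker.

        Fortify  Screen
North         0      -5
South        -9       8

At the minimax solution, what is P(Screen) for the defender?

9/22

Row minima: North → -5, South → -9; maximin = -5.
Column maxima: Fortify → 0, Screen → 8; minimax = 0.
-5 ≠ 0, so there is no saddle point; optimal play is mixed.
Let the attacker play North with probability p. Expected payoff against Fortify: 0p + (-9)(1−p) = 9p − 9; against Screen: (-5)p + 8(1−p) = −13p + 8.
Setting these equal: 9p − 9 = −13p + 8 ⇒ 22p = 17 ⇒ p = 17/22, and the value is (9)·(17/22) − 9 = -45/22.
For the defender: with q = P(Fortify), equating North's and South's payoffs gives 5q − 5 = −17q + 8 ⇒ q = 13/22.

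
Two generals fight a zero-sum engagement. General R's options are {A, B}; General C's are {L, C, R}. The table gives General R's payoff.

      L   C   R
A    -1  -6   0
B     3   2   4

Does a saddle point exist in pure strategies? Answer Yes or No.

Yes

Row minima: A → -6, B → 2; maximin = 2.
Column maxima: L → 3, C → 2, R → 4; minimax = 2.
maximin = minimax = 2, so a saddle point exists.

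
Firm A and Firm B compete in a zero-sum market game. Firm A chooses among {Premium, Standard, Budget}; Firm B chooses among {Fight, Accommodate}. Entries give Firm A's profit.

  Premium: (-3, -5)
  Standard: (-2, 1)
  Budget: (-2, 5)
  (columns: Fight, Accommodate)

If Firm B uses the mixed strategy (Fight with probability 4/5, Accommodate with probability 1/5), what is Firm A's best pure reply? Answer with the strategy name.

Budget

Expected payoff of Premium: (4/5)·(-3) + (1/5)·(-5) = -17/5.
Expected payoff of Standard: (4/5)·(-2) + (1/5)·1 = -7/5.
Expected payoff of Budget: (4/5)·(-2) + (1/5)·5 = -3/5.
The largest is -3/5, so Firm A's best response is Budget.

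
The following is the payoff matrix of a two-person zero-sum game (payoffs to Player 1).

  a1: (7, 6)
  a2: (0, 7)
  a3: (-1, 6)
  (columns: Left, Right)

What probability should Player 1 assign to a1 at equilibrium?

7/8

Row minima: a1 → 6, a2 → 0, a3 → -1; maximin = 6.
Column maxima: Left → 7, Right → 7; minimax = 7.
6 ≠ 7, so there is no saddle point; optimal play is mixed.
a3 is strictly dominated by a2, so Player 1 never plays it.
On the remaining 2×2 (a1, a2 vs Left, Right):
Let Player 1 play a1 with probability p. Expected payoff against Left: 7p + 0(1−p) = 7p; against Right: 6p + 7(1−p) = −p + 7.
Setting these equal: 7p = −p + 7 ⇒ 8p = 7 ⇒ p = 7/8, and the value is (7)·(7/8) = 49/8.
For Player 2: with q = P(Left), equating a1's and a2's payoffs gives q + 6 = −7q + 7 ⇒ q = 1/8.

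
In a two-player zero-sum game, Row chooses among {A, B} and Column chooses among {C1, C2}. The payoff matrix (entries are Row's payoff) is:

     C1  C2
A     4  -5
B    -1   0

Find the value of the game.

Row minima: A → -5, B → -1; maximin = -1.
Column maxima: C1 → 4, C2 → 0; minimax = 0.
-1 ≠ 0, so there is no saddle point; optimal play is mixed.
Let Row play A with probability p. Expected payoff against C1: 4p + (-1)(1−p) = 5p − 1; against C2: (-5)p + 0(1−p) = −5p.
Setting these equal: 5p − 1 = −5p ⇒ 10p = 1 ⇒ p = 1/10, and the value is (5)·(1/10) − 1 = -1/2.
For Column: with q = P(C1), equating A's and B's payoffs gives 9q − 5 = −q ⇒ q = 1/2.

-1/2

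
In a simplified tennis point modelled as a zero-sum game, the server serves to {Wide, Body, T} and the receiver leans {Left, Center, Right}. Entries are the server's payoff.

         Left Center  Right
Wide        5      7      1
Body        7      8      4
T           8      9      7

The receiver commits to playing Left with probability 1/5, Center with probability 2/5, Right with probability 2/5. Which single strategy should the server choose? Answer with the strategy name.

T

Expected payoff of Wide: (1/5)·5 + (2/5)·7 + (2/5)·1 = 21/5.
Expected payoff of Body: (1/5)·7 + (2/5)·8 + (2/5)·4 = 31/5.
Expected payoff of T: (1/5)·8 + (2/5)·9 + (2/5)·7 = 8.
The largest is 8, so the server's best response is T.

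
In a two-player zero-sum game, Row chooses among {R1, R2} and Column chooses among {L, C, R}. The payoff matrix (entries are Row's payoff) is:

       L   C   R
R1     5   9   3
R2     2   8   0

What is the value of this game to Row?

Row minima: R1 → 3, R2 → 0; maximin = 3.
Column maxima: L → 5, C → 9, R → 3; minimax = 3.
Since maximin = minimax = 3, there is a saddle point and the value is 3.

3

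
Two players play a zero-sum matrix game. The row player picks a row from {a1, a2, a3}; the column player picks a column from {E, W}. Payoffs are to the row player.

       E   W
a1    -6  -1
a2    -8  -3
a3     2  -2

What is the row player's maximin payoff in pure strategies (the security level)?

-2

Row minima: a1 → -6, a2 → -8, a3 → -2.
The best of these is -2.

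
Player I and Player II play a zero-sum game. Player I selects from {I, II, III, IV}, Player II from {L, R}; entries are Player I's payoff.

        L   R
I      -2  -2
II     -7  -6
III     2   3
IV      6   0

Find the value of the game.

Row minima: I → -2, II → -7, III → 2, IV → 0; maximin = 2.
Column maxima: L → 6, R → 3; minimax = 3.
2 ≠ 3, so there is no saddle point; optimal play is mixed.
I is strictly dominated by III, so Player I never plays it.
II is strictly dominated by III, so Player I never plays it.
On the remaining 2×2 (III, IV vs L, R):
Let Player I play III with probability p. Expected payoff against L: 2p + 6(1−p) = −4p + 6; against R: 3p + 0(1−p) = 3p.
Setting these equal: −4p + 6 = 3p ⇒ −7p = -6 ⇒ p = 6/7, and the value is (-4)·(6/7) + 6 = 18/7.
For Player II: with q = P(L), equating III's and IV's payoffs gives −q + 3 = 6q ⇒ q = 3/7.

18/7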